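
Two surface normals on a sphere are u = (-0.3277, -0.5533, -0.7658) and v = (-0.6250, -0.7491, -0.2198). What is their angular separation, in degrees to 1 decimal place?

u·v = 0.7876; |u| = 1.0000, |v| = 1.0000.
cos θ = (u·v)/(|u||v|) = 0.7876, so θ = 38.0°.

38.0°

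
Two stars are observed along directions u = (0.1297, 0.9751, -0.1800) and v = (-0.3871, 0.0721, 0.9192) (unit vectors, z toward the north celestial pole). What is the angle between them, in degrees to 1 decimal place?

98.4°

u·v = -0.1454; |u| = 1.0000, |v| = 1.0000.
cos θ = (u·v)/(|u||v|) = -0.1454, so θ = 98.4°.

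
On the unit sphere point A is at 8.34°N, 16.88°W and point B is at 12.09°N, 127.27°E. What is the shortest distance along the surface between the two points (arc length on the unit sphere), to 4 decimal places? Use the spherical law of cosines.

2.4246

Let φ₁ = 0.1456 rad, φ₂ = 0.2110 rad, and Δλ = 2.5159 rad.
cos c = sin φ₁ sin φ₂ + cos φ₁ cos φ₂ cos Δλ = (0.1450)(0.2094) + (0.9894)(0.9778)(-0.8106) = -0.75381,
so c = arccos(-0.75381) = 2.42464 rad.
On the unit sphere the arc length equals the central angle: 2.4246.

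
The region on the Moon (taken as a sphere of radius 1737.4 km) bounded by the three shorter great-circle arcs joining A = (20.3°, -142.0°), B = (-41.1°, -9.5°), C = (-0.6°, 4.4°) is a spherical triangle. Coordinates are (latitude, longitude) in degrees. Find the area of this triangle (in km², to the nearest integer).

6122279 km²

Side lengths (central angles): a = 0.7402, b = 2.4731, c = 2.3540 rad; semiperimeter s = 2.7837.
By l'Huilier's theorem, tan(E/4) = √[tan(s/2) tan((s−a)/2) tan((s−b)/2) tan((s−c)/2)], giving spherical excess E = 2.0282 rad.
Area = E·R² = 2.0282 × (1737.4)² ≈ 6122279 km².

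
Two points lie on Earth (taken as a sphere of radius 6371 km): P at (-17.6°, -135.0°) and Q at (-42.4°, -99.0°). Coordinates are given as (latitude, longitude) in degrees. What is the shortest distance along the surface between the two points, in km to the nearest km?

4375 km

With latitudes φ₁ = -17.600°, φ₂ = -42.400° and longitude difference Δλ = 36.000°:
cos c = sin φ₁ sin φ₂ + cos φ₁ cos φ₂ cos Δλ = (-0.3024)(-0.6743) + (0.9532)(0.7385)(0.8090) = 0.77335,
so c = arccos(0.77335) = 0.68669 rad.
Distance = R·c = 6371 × 0.6867 ≈ 4375 km.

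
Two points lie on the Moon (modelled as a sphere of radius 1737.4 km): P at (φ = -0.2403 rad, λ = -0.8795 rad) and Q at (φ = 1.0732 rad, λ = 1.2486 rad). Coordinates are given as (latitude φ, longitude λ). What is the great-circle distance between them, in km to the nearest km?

With latitudes φ₁ = -13.768°, φ₂ = 61.490° and longitude difference Δλ = 121.931°:
cos c = sin φ₁ sin φ₂ + cos φ₁ cos φ₂ cos Δλ = (-0.2380)(0.8787) + (0.9713)(0.4773)(-0.5289) = -0.45433,
so c = arccos(-0.45433) = 2.04242 rad.
Distance = R·c = 1737.4 × 2.0424 ≈ 3548 km.

3548 km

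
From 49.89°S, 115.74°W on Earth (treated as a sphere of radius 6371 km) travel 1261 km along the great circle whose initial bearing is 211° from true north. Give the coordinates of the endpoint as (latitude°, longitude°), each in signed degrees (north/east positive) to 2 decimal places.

Angular distance δ = d/R = 1261/6371 = 0.19793 rad; initial bearing θ = 3.6826 rad.
sin φ₂ = sin φ₁ cos δ + cos φ₁ sin δ cos θ = (-0.7648)(0.9805) + (0.6443)(0.1966)(-0.8572) = -0.8585, so φ₂ = -59.14°.
Δλ = atan2(sin θ sin δ cos φ₁, cos δ − sin φ₁ sin φ₂) = atan2(-0.0652, 0.3239) = -11.389°.
λ₂ = -115.740° − 11.389° = -127.13°.

-59.14°, -127.13°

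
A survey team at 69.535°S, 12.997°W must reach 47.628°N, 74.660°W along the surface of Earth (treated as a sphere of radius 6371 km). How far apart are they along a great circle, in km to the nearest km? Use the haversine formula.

13952 km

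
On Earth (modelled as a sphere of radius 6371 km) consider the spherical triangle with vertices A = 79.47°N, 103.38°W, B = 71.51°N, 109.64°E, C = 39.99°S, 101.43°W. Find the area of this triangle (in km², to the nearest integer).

19285461 km²

Side lengths (central angles): a = 2.5280, b = 2.0851, c = 0.4868 rad; semiperimeter s = 2.5500.
By l'Huilier's theorem, tan(E/4) = √[tan(s/2) tan((s−a)/2) tan((s−b)/2) tan((s−c)/2)], giving spherical excess E = 0.4751 rad.
Area = E·R² = 0.4751 × (6371)² ≈ 19285461 km².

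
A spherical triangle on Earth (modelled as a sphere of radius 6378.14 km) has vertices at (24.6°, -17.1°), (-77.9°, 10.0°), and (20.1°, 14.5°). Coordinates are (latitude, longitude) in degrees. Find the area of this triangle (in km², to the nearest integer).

24996163 km²

Side lengths (central angles): a = 1.7110, b = 0.5150, c = 1.8104 rad; semiperimeter s = 2.0182.
By l'Huilier's theorem, tan(E/4) = √[tan(s/2) tan((s−a)/2) tan((s−b)/2) tan((s−c)/2)], giving spherical excess E = 0.6144 rad.
Area = E·R² = 0.6144 × (6378.14)² ≈ 24996163 km².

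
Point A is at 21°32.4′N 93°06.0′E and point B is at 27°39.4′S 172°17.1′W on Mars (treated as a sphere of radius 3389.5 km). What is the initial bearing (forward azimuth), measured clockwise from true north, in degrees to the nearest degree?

Δλ = 94.615° = 1.6513 rad.
y = sin Δλ · cos φ₂ = (0.9968)(0.8857) = 0.8829
x = cos φ₁ sin φ₂ − sin φ₁ cos φ₂ cos Δλ = (0.9302)(-0.4642) − (0.3672)(0.8857)(-0.0805) = -0.4056
θ = atan2(y, x) = 114.67°, so the bearing is 115°.

115°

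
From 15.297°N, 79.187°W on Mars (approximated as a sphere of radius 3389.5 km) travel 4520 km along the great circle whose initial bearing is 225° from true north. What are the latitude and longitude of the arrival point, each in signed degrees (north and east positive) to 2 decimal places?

-36.94°, -138.49°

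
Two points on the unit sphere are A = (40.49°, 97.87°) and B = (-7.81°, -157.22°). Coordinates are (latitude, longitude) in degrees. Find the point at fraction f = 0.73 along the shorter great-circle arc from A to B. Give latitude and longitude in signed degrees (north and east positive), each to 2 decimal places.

10.77°, -179.23°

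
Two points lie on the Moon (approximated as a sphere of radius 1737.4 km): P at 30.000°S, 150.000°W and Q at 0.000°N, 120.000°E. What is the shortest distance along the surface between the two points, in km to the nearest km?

2729 km

With latitudes φ₁ = -30.000°, φ₂ = 0.000° and longitude difference Δλ = -90.000°:
cos c = sin φ₁ sin φ₂ + cos φ₁ cos φ₂ cos Δλ = (-0.5000)(0.0000) + (0.8660)(1.0000)(0.0000) = -0.00000,
so c = arccos(-0.00000) = 1.57080 rad.
Distance = R·c = 1737.4 × 1.5708 ≈ 2729 km.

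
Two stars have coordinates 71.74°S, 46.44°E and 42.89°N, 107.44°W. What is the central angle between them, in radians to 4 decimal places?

In radians: φ₁ = -1.2521, φ₂ = 0.7486, Δλ = -153.880° = -2.6857 rad.
cos c = sin φ₁ sin φ₂ + cos φ₁ cos φ₂ cos Δλ = (-0.9496)(0.6806) + (0.3133)(0.7327)(-0.8979) = -0.85244,
so c = arccos(-0.85244) = 2.59143 rad.
So the angular separation is 2.5914 rad.

2.5914 rad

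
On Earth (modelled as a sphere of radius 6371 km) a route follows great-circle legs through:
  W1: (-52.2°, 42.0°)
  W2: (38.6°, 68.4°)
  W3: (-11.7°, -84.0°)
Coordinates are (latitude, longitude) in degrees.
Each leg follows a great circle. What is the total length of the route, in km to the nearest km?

26381 km

Leg W1→W2: central angle 1.6348 rad, distance 10415.0 km.
Leg W2→W3: central angle 2.5060 rad, distance 15965.6 km.
Total: 10415.0 + 15965.6 ≈ 26381 km.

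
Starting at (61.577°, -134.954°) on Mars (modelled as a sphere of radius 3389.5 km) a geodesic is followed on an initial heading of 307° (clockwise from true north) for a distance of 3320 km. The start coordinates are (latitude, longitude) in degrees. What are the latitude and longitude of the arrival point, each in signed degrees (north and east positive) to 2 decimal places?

Angular distance δ = d/R = 3320/3389.5 = 0.97950 rad; initial bearing θ = 5.3582 rad.
sin φ₂ = sin φ₁ cos δ + cos φ₁ sin δ cos θ = (0.8795)(0.5574) + (0.4760)(0.8302)(0.6018) = 0.7281, so φ₂ = 46.72°.
Δλ = atan2(sin θ sin δ cos φ₁, cos δ − sin φ₁ sin φ₂) = atan2(-0.3156, -0.0829) = -104.711°.
λ₂ = -134.954° − 104.711° = -239.66° → 120.34° after wrapping to (−180°, 180°].

46.72°, 120.34°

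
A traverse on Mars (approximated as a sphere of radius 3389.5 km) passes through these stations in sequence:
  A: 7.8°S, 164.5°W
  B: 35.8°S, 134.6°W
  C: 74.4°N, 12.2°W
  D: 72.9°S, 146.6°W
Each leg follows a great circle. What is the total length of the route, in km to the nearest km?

Leg A→B: central angle 0.6825 rad, distance 2313.4 km.
Leg B→C: central angle 2.3189 rad, distance 7860.0 km.
Leg C→D: central angle 2.9216 rad, distance 9902.9 km.
Total: 2313.4 + 7860.0 + 9902.9 ≈ 20076 km.

20076 km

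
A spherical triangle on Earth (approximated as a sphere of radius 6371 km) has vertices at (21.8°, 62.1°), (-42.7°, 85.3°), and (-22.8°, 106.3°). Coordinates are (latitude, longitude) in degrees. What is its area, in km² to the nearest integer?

Side lengths (central angles): a = 0.4617, b = 1.0818, c = 1.1860 rad; semiperimeter s = 1.3648.
By l'Huilier's theorem, tan(E/4) = √[tan(s/2) tan((s−a)/2) tan((s−b)/2) tan((s−c)/2)], giving spherical excess E = 0.2832 rad.
Area = E·R² = 0.2832 × (6371)² ≈ 11495799 km².

11495799 km²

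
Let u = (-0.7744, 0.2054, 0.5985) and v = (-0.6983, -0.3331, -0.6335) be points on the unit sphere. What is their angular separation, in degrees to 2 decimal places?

84.65°

u·v = 0.0932; |u| = 1.0000, |v| = 1.0000.
cos θ = (u·v)/(|u||v|) = 0.0932, so θ = 84.65°.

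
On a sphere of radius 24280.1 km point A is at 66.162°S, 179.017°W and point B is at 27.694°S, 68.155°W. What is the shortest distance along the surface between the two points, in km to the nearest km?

In radians: φ₁ = -1.1547, φ₂ = -0.4834, Δλ = 110.862° = 1.9349 rad.
cos c = sin φ₁ sin φ₂ + cos φ₁ cos φ₂ cos Δλ = (-0.9147)(-0.4647) + (0.4042)(0.8854)(-0.3561) = 0.29766,
so c = arccos(0.29766) = 1.26855 rad.
Distance = R·c = 24280.1 × 1.2686 ≈ 30801 km.

30801 km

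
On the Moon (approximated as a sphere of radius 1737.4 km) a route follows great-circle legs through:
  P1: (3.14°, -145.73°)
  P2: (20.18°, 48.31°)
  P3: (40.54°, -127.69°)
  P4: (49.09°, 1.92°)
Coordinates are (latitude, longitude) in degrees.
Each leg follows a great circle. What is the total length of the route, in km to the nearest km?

10676 km

Leg P1→P2: central angle 2.6688 rad, distance 4636.8 km.
Leg P2→P3: central angle 2.0798 rad, distance 3613.5 km.
Leg P3→P4: central angle 1.3960 rad, distance 2425.4 km.
Total: 4636.8 + 3613.5 + 2425.4 ≈ 10676 km.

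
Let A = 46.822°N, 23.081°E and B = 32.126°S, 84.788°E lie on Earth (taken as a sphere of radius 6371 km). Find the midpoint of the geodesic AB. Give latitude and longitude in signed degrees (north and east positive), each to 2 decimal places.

8.53°, 57.56°

Central angle δ = 1.6842 rad. Interpolating on the sphere with fraction f = 0.5:
P = [sin((1−f)δ)·A + sin(fδ)·B] / sin δ = 0.7509·A + 0.7509·B in Cartesian coordinates,
giving P = (0.5304, 0.8347, 0.1483), i.e. latitude 8.53°, longitude 57.56°.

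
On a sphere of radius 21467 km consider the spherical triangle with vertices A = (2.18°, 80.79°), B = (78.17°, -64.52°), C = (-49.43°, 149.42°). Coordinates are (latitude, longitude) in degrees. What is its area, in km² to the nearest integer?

1066172185 km²

Side lengths (central angles): a = 2.5946, b = 1.3613, c = 1.7024 rad; semiperimeter s = 2.8292.
By l'Huilier's theorem, tan(E/4) = √[tan(s/2) tan((s−a)/2) tan((s−b)/2) tan((s−c)/2)], giving spherical excess E = 2.3136 rad.
Area = E·R² = 2.3136 × (21467)² ≈ 1066172185 km².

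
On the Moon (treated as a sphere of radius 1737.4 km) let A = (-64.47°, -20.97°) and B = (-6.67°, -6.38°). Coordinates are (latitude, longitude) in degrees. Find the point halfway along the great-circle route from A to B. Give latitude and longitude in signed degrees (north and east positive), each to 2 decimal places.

Central angle δ = 1.0250 rad. Interpolating on the sphere with fraction f = 0.5:
P = [sin((1−f)δ)·A + sin(fδ)·B] / sin δ = 0.5737·A + 0.5737·B in Cartesian coordinates,
giving P = (0.7972, -0.1518, -0.5843), i.e. latitude -35.76°, longitude -10.78°.

-35.76°, -10.78°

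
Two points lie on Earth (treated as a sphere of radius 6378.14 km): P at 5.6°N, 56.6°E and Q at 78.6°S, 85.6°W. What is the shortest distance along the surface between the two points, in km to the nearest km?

11638 km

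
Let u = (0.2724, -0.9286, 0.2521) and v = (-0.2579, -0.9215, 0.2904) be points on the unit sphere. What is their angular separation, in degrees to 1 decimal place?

30.8°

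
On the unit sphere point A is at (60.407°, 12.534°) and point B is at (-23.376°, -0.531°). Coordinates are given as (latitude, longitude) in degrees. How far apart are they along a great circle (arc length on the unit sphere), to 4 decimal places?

With latitudes φ₁ = 60.407°, φ₂ = -23.376° and longitude difference Δλ = -13.065°:
cos c = sin φ₁ sin φ₂ + cos φ₁ cos φ₂ cos Δλ = (0.8696)(-0.3968) + (0.4938)(0.9179)(0.9741) = 0.09656,
so c = arccos(0.09656) = 1.47409 rad.
On the unit sphere the arc length equals the central angle: 1.4741.

1.4741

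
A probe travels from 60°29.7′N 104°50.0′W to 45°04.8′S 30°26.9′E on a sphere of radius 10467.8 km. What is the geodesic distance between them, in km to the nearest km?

In radians: φ₁ = 1.0558, φ₂ = -0.7868, Δλ = 135.282° = 2.3611 rad.
cos c = sin φ₁ sin φ₂ + cos φ₁ cos φ₂ cos Δλ = (0.8703)(-0.7081) + (0.4925)(0.7061)(-0.7106) = -0.86337,
so c = arccos(-0.86337) = 2.61272 rad.
Distance = R·c = 10467.8 × 2.6127 ≈ 27349 km.

27349 km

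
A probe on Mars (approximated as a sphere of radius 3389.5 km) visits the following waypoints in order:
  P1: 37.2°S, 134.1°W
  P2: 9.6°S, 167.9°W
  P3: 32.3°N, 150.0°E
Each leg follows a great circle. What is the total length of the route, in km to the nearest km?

Leg P1→P2: central angle 0.7175 rad, distance 2431.9 km.
Leg P2→P3: central angle 1.0131 rad, distance 3433.8 km.
Total: 2431.9 + 3433.8 ≈ 5866 km.

5866 km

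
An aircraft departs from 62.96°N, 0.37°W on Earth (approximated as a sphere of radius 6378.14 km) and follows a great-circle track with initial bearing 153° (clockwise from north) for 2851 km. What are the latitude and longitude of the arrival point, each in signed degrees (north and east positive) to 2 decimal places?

38.91°, 14.24°

Angular distance δ = d/R = 2851/6378.14 = 0.44700 rad; initial bearing θ = 2.6704 rad.
sin φ₂ = sin φ₁ cos δ + cos φ₁ sin δ cos θ = (0.8907)(0.9017) + (0.4546)(0.4323)(-0.8910) = 0.6281, so φ₂ = 38.91°.
Δλ = atan2(sin θ sin δ cos φ₁, cos δ − sin φ₁ sin φ₂) = atan2(0.0892, 0.3423) = 14.607°.
λ₂ = -0.370° + 14.607° = 14.24°.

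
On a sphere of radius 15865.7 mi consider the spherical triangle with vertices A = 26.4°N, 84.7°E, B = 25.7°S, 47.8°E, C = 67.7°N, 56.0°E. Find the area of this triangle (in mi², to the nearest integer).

117135546 mi²

Side lengths (central angles): a = 1.6336, b = 0.7820, c = 1.1011 rad; semiperimeter s = 1.7584.
By l'Huilier's theorem, tan(E/4) = √[tan(s/2) tan((s−a)/2) tan((s−b)/2) tan((s−c)/2)], giving spherical excess E = 0.4653 rad.
Area = E·R² = 0.4653 × (15865.7)² ≈ 117135546 mi².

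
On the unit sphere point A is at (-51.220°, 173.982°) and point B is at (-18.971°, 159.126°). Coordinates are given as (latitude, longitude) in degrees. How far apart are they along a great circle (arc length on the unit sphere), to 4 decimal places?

With latitudes φ₁ = -51.220°, φ₂ = -18.971° and longitude difference Δλ = -14.856°:
Haversine: a = sin²(Δφ/2) + cos φ₁ cos φ₂ sin²(Δλ/2) = 0.0771 + (0.6263)(0.9457)(0.0167) = 0.08703.
Central angle c = 2·arcsin(√a) = 0.59893 rad.
On the unit sphere the arc length equals the central angle: 0.5989.

0.5989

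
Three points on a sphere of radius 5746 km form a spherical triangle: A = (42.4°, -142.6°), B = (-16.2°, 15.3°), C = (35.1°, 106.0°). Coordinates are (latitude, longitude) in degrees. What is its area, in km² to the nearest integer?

Side lengths (central angles): a = 1.7416, b = 1.4027, c = 2.5777 rad; semiperimeter s = 2.8610.
By l'Huilier's theorem, tan(E/4) = √[tan(s/2) tan((s−a)/2) tan((s−b)/2) tan((s−c)/2)], giving spherical excess E = 2.5788 rad.
Area = E·R² = 2.5788 × (5746)² ≈ 85143591 km².

85143591 km²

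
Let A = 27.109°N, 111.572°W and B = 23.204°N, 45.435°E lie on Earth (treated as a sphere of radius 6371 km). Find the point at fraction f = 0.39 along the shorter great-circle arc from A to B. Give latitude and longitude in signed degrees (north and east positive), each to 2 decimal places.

64.42°, -61.82°

The central angle between A and B is δ = 2.1817 rad.
With f = 0.39, the slerp weights are sin((1−f)δ)/sin δ = 1.1858 and sin(fδ)/sin δ = 0.9178.
Weighted sum of the unit vectors: (1.1858)·(-0.3273,-0.8278,0.4557) + (0.9178)·(0.6450,0.6548,0.3940) = (0.2039, -0.3806, 0.9020).
Converting back: φ = atan2(z, √(x²+y²)) = 64.42°, λ = atan2(y, x) = -61.82°.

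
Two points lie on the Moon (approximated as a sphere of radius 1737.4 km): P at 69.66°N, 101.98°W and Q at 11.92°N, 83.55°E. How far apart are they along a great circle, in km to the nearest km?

In radians: φ₁ = 1.2158, φ₂ = 0.2080, Δλ = -174.470° = -3.0451 rad.
cos c = sin φ₁ sin φ₂ + cos φ₁ cos φ₂ cos Δλ = (0.9376)(0.2065) + (0.3476)(0.9784)(-0.9953) = -0.14485,
so c = arccos(-0.14485) = 1.71615 rad.
Distance = R·c = 1737.4 × 1.7162 ≈ 2982 km.

2982 km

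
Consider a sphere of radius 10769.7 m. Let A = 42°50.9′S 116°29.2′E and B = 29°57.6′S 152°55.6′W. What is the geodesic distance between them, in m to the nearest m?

13260 m

With latitudes φ₁ = -42.848°, φ₂ = -29.960° and longitude difference Δλ = 90.587°:
Haversine: a = sin²(Δφ/2) + cos φ₁ cos φ₂ sin²(Δλ/2) = 0.0126 + (0.7332)(0.8664)(0.5051) = 0.33344.
Central angle c = 2·arcsin(√a) = 1.23119 rad.
Distance = R·c = 10769.7 × 1.2312 ≈ 13260 m.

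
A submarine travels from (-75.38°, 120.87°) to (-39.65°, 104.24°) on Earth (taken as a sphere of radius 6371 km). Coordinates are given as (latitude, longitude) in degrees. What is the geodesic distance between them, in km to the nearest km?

4061 km

In radians: φ₁ = -1.3156, φ₂ = -0.6920, Δλ = -16.630° = -0.2902 rad.
Haversine: a = sin²(Δφ/2) + cos φ₁ cos φ₂ sin²(Δλ/2) = 0.0941 + (0.2524)(0.7700)(0.0209) = 0.09818.
Central angle c = 2·arcsin(√a) = 0.63739 rad.
Distance = R·c = 6371 × 0.6374 ≈ 4061 km.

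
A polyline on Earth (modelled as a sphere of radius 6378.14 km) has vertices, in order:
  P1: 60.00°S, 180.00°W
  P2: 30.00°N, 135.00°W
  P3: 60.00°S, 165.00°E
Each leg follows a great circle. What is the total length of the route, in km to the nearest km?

22241 km

Leg P1→P2: central angle 1.6980 rad, distance 10829.9 km.
Leg P2→P3: central angle 1.7890 rad, distance 11410.7 km.
Total: 10829.9 + 11410.7 ≈ 22241 km.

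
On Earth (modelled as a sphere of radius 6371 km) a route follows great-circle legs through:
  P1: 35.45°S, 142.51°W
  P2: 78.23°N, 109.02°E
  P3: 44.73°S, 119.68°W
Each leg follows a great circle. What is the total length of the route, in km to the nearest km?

30026 km

Leg P1→P2: central angle 2.2401 rad, distance 14271.7 km.
Leg P2→P3: central angle 2.4729 rad, distance 15754.7 km.
Total: 14271.7 + 15754.7 ≈ 30026 km.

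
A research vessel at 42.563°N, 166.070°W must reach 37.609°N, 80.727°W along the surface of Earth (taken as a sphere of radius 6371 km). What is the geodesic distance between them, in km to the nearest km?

In radians: φ₁ = 0.7429, φ₂ = 0.6564, Δλ = 85.343° = 1.4895 rad.
Haversine: a = sin²(Δφ/2) + cos φ₁ cos φ₂ sin²(Δλ/2) = 0.0019 + (0.7365)(0.7922)(0.4594) = 0.26992.
Central angle c = 2·arcsin(√a) = 1.09262 rad.
Distance = R·c = 6371 × 1.0926 ≈ 6961 km.

6961 km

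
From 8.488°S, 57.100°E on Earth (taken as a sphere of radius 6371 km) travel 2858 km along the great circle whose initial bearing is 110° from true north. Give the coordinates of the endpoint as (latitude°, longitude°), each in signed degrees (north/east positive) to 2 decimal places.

Angular distance δ = d/R = 2858/6371 = 0.44860 rad; initial bearing θ = 1.9199 rad.
sin φ₂ = sin φ₁ cos δ + cos φ₁ sin δ cos θ = (-0.1476)(0.9011) + (0.9890)(0.4337)(-0.3420) = -0.2797, so φ₂ = -16.24°.
Δλ = atan2(sin θ sin δ cos φ₁, cos δ − sin φ₁ sin φ₂) = atan2(0.4031, 0.8598) = 25.118°.
λ₂ = 57.100° + 25.118° = 82.22°.

-16.24°, 82.22°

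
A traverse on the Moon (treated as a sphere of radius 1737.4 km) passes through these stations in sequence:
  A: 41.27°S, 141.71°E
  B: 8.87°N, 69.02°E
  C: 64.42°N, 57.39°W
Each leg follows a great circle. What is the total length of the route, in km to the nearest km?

Leg A→B: central angle 1.4513 rad, distance 2521.4 km.
Leg B→C: central angle 1.6852 rad, distance 2927.8 km.
Total: 2521.4 + 2927.8 ≈ 5449 km.

5449 km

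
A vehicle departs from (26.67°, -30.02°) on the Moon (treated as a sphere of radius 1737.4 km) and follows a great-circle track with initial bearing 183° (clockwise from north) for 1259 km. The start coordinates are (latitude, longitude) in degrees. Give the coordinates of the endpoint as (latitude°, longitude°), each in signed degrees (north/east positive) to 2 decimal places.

Angular distance δ = d/R = 1259/1737.4 = 0.72465 rad; initial bearing θ = 3.1940 rad.
sin φ₂ = sin φ₁ cos δ + cos φ₁ sin δ cos θ = (0.4489)(0.7487) + (0.8936)(0.6629)(-0.9986) = -0.2555, so φ₂ = -14.80°.
Δλ = atan2(sin θ sin δ cos φ₁, cos δ − sin φ₁ sin φ₂) = atan2(-0.0310, 0.8634) = -2.056°.
λ₂ = -30.020° − 2.056° = -32.08°.

-14.80°, -32.08°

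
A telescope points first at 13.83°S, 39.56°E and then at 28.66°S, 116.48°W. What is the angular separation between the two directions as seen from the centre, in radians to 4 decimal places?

With latitudes φ₁ = -13.830°, φ₂ = -28.660° and longitude difference Δλ = -156.040°:
cos c = sin φ₁ sin φ₂ + cos φ₁ cos φ₂ cos Δλ = (-0.2390)(-0.4796) + (0.9710)(0.8775)(-0.9138) = -0.66397,
so c = arccos(-0.66397) = 2.29692 rad.
So the angular separation is 2.2969 rad.

2.2969 rad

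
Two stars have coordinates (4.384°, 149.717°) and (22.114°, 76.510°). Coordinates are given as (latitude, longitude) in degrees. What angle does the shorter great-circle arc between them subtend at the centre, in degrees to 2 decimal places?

72.80°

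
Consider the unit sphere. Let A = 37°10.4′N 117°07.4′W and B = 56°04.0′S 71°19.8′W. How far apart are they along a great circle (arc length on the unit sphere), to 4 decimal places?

With latitudes φ₁ = 37.173°, φ₂ = -56.067° and longitude difference Δλ = 45.793°:
cos c = sin φ₁ sin φ₂ + cos φ₁ cos φ₂ cos Δλ = (0.6042)(-0.8297) + (0.7968)(0.5582)(0.6972) = -0.19118,
so c = arccos(-0.19118) = 1.76316 rad.
On the unit sphere the arc length equals the central angle: 1.7632.

1.7632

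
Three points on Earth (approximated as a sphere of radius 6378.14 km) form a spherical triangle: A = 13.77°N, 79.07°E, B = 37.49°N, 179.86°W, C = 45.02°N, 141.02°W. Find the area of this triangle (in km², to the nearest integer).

Side lengths (central angles): a = 0.5209, b = 1.9357, c = 1.5739 rad; semiperimeter s = 2.0153.
By l'Huilier's theorem, tan(E/4) = √[tan(s/2) tan((s−a)/2) tan((s−b)/2) tan((s−c)/2)], giving spherical excess E = 0.4558 rad.
Area = E·R² = 0.4558 × (6378.14)² ≈ 18542585 km².

18542585 km²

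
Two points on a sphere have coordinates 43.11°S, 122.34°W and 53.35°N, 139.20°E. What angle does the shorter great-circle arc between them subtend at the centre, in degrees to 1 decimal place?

127.8°

In radians: φ₁ = -0.7524, φ₂ = 0.9311, Δλ = -98.460° = -1.7185 rad.
Haversine: a = sin²(Δφ/2) + cos φ₁ cos φ₂ sin²(Δλ/2) = 0.5563 + (0.7300)(0.5969)(0.5736) = 0.80620.
Central angle c = 2·arcsin(√a) = 2.22989 rad.
So the angular separation is 127.8°.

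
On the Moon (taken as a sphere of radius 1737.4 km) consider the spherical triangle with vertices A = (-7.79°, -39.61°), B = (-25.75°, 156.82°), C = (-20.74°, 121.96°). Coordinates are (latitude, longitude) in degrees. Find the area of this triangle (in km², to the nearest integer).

5523620 km²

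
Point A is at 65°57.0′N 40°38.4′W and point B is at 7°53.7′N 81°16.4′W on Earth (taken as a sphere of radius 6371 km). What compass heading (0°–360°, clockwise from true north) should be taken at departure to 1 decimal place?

With φ₁ = 1.1510, φ₂ = 0.1378, Δλ = -0.7092 rad, the forward-azimuth formula gives
θ = atan2( sin Δλ cos φ₂ , cos φ₁ sin φ₂ − sin φ₁ cos φ₂ cos Δλ ) = atan2(-0.6450, -0.6305) = -134.35°.
Adding 360° brings this into [0°, 360°): 225.7°.

225.7°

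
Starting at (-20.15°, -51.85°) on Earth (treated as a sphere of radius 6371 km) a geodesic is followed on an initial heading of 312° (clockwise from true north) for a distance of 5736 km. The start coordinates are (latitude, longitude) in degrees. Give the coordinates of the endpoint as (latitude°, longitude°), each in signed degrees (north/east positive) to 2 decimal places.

16.15°, -89.17°

Angular distance δ = d/R = 5736/6371 = 0.90033 rad; initial bearing θ = 5.4454 rad.
sin φ₂ = sin φ₁ cos δ + cos φ₁ sin δ cos θ = (-0.3445)(0.6214) + (0.9388)(0.7835)(0.6691) = 0.2782, so φ₂ = 16.15°.
Δλ = atan2(sin θ sin δ cos φ₁, cos δ − sin φ₁ sin φ₂) = atan2(-0.5466, 0.7172) = -37.315°.
λ₂ = -51.850° − 37.315° = -89.17°.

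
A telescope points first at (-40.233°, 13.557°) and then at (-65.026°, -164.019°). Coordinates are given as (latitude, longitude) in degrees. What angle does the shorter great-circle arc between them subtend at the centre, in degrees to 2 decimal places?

74.72°

With latitudes φ₁ = -40.233°, φ₂ = -65.026° and longitude difference Δλ = -177.576°:
cos c = sin φ₁ sin φ₂ + cos φ₁ cos φ₂ cos Δλ = (-0.6459)(-0.9065) + (0.7634)(0.4222)(-0.9991) = 0.26347,
so c = arccos(0.26347) = 1.30418 rad.
So the angular separation is 74.72°.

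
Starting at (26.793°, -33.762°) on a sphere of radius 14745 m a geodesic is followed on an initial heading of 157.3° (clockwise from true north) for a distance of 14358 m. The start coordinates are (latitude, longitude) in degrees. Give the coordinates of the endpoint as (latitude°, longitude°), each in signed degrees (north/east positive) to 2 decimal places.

-25.32°, -13.09°

Angular distance δ = d/R = 14358/14745 = 0.97375 rad; initial bearing θ = 2.7454 rad.
sin φ₂ = sin φ₁ cos δ + cos φ₁ sin δ cos θ = (0.4508)(0.5622) + (0.8926)(0.8270)(-0.9225) = -0.4276, so φ₂ = -25.32°.
Δλ = atan2(sin θ sin δ cos φ₁, cos δ − sin φ₁ sin φ₂) = atan2(0.2849, 0.7550) = 20.674°.
λ₂ = -33.762° + 20.674° = -13.09°.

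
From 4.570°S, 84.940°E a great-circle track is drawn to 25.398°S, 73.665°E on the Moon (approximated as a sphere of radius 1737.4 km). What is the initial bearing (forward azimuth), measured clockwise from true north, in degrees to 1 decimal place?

206.3°

Δλ = -11.275° = -0.1968 rad.
y = sin Δλ · cos φ₂ = (-0.1955)(0.9034) = -0.1766
x = cos φ₁ sin φ₂ − sin φ₁ cos φ₂ cos Δλ = (0.9968)(-0.4289) − (-0.0797)(0.9034)(0.9807) = -0.3570
θ = atan2(y, x) = -153.67°; adding 360° gives 206.3°.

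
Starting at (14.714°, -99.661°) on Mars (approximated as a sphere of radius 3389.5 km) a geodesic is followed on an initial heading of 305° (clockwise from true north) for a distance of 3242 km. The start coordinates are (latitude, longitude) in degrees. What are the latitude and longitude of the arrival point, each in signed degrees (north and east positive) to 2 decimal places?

36.85°, -156.44°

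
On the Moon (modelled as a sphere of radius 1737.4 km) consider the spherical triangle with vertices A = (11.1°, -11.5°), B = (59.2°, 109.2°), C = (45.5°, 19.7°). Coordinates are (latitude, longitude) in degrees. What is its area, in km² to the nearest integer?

Side lengths (central angles): a = 0.9074, b = 0.7588, c = 1.6621 rad; semiperimeter s = 1.6642.
By l'Huilier's theorem, tan(E/4) = √[tan(s/2) tan((s−a)/2) tan((s−b)/2) tan((s−c)/2)], giving spherical excess E = 0.0595 rad.
Area = E·R² = 0.0595 × (1737.4)² ≈ 179649 km².

179649 km²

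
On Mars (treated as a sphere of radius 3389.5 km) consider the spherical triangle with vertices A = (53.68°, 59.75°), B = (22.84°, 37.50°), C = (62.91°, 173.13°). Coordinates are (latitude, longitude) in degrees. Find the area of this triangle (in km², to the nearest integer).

Side lengths (central angles): a = 1.5252, b = 0.9144, c = 0.6129 rad; semiperimeter s = 1.5263.
By l'Huilier's theorem, tan(E/4) = √[tan(s/2) tan((s−a)/2) tan((s−b)/2) tan((s−c)/2)], giving spherical excess E = 0.0353 rad.
Area = E·R² = 0.0353 × (3389.5)² ≈ 405373 km².

405373 km²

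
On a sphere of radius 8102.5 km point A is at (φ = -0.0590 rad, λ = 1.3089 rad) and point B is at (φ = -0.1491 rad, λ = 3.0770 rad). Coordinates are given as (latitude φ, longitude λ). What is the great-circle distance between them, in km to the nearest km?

In radians: φ₁ = -0.0590, φ₂ = -0.1491, Δλ = 101.305° = 1.7681 rad.
Haversine: a = sin²(Δφ/2) + cos φ₁ cos φ₂ sin²(Δλ/2) = 0.0020 + (0.9983)(0.9889)(0.5980) = 0.59238.
Central angle c = 2·arcsin(√a) = 1.75662 rad.
Distance = R·c = 8102.5 × 1.7566 ≈ 14233 km.

14233 km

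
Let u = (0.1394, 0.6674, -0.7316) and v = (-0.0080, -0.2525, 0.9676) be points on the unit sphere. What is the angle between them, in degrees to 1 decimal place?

u·v = -0.8775; |u| = 1.0000, |v| = 1.0000.
cos θ = (u·v)/(|u||v|) = -0.8775, so θ = 151.3°.

151.3°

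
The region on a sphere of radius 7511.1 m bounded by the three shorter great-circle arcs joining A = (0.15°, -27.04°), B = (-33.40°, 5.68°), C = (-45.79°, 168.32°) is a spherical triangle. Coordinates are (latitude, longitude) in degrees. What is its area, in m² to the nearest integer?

51462774 m²

Side lengths (central angles): a = 1.7325, b = 2.3108, c = 0.7941 rad; semiperimeter s = 2.4187.
By l'Huilier's theorem, tan(E/4) = √[tan(s/2) tan((s−a)/2) tan((s−b)/2) tan((s−c)/2)], giving spherical excess E = 0.9122 rad.
Area = E·R² = 0.9122 × (7511.1)² ≈ 51462774 m².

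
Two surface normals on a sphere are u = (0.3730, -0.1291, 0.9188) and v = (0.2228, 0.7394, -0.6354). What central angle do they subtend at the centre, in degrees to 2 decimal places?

126.59°

u·v = -0.5962; |u| = 1.0000, |v| = 1.0000.
cos θ = (u·v)/(|u||v|) = -0.5961, so θ = 126.59°.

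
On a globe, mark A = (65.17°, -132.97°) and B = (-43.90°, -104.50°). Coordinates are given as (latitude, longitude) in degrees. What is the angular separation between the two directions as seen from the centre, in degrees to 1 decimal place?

111.3°

In radians: φ₁ = 1.1374, φ₂ = -0.7662, Δλ = 28.470° = 0.4969 rad.
Haversine: a = sin²(Δφ/2) + cos φ₁ cos φ₂ sin²(Δλ/2) = 0.6634 + (0.4199)(0.7206)(0.0605) = 0.68166.
Central angle c = 2·arcsin(√a) = 1.94262 rad.
So the angular separation is 111.3°.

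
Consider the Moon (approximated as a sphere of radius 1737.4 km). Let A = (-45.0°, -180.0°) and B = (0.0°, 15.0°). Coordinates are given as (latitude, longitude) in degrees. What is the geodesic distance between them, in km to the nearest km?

4035 km

Let φ₁ = -0.7854 rad, φ₂ = 0.0000 rad, and Δλ = -2.8798 rad.
Haversine: a = sin²(Δφ/2) + cos φ₁ cos φ₂ sin²(Δλ/2) = 0.1464 + (0.7071)(1.0000)(0.9830) = 0.84151.
Central angle c = 2·arcsin(√a) = 2.32268 rad.
Distance = R·c = 1737.4 × 2.3227 ≈ 4035 km.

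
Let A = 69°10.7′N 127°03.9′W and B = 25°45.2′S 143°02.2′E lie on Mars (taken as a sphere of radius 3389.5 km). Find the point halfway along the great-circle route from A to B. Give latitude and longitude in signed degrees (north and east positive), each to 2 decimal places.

Central angle δ = 1.9884 rad. Interpolating on the sphere with fraction f = 0.5:
P = [sin((1−f)δ)·A + sin(fδ)·B] / sin δ = 0.9171·A + 0.9171·B in Cartesian coordinates,
giving P = (-0.8565, 0.2366, 0.4587), i.e. latitude 27.31°, longitude 164.56°.

27.31°, 164.56°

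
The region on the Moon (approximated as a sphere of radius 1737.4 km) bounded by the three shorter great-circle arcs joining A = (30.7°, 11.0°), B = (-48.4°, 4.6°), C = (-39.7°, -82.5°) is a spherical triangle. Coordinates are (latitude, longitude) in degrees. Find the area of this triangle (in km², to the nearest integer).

2987196 km²

Side lengths (central angles): a = 1.0431, b = 1.9460, c = 1.3842 rad; semiperimeter s = 2.1867.
By l'Huilier's theorem, tan(E/4) = √[tan(s/2) tan((s−a)/2) tan((s−b)/2) tan((s−c)/2)], giving spherical excess E = 0.9896 rad.
Area = E·R² = 0.9896 × (1737.4)² ≈ 2987196 km².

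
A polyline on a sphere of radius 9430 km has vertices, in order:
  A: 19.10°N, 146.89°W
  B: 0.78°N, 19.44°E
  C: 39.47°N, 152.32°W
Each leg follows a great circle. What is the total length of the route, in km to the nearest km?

48563 km

Leg A→B: central angle 2.7230 rad, distance 25677.4 km.
Leg B→C: central angle 2.4269 rad, distance 22885.2 km.
Total: 25677.4 + 22885.2 ≈ 48563 km.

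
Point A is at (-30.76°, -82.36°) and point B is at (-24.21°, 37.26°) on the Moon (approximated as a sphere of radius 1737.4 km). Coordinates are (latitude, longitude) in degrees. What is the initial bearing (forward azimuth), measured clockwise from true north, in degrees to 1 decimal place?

Δλ = 119.620° = 2.0878 rad.
y = sin Δλ · cos φ₂ = (0.8693)(0.9120) = 0.7929
x = cos φ₁ sin φ₂ − sin φ₁ cos φ₂ cos Δλ = (0.8593)(-0.4101) − (-0.5114)(0.9120)(-0.4942) = -0.5829
θ = atan2(y, x) = 126.32°, so the bearing is 126.3°.

126.3°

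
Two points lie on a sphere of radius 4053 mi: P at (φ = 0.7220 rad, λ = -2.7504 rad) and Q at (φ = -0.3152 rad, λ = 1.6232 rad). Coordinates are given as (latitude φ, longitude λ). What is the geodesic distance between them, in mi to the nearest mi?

8222 mi

Let φ₁ = 0.7220 rad, φ₂ = -0.3152 rad, and Δλ = -1.9096 rad.
Haversine: a = sin²(Δφ/2) + cos φ₁ cos φ₂ sin²(Δλ/2) = 0.2457 + (0.7505)(0.9507)(0.6662) = 0.72101.
Central angle c = 2·arcsin(√a) = 2.02864 rad.
Distance = R·c = 4053 × 2.0286 ≈ 8222 mi.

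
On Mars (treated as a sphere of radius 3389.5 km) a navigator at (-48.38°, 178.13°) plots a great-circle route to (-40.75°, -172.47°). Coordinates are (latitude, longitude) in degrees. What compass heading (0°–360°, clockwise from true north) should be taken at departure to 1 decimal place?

44.7°

Δλ = 9.400° = 0.1641 rad.
y = sin Δλ · cos φ₂ = (0.1633)(0.7576) = 0.1237
x = cos φ₁ sin φ₂ − sin φ₁ cos φ₂ cos Δλ = (0.6642)(-0.6528) − (-0.7476)(0.7576)(0.9866) = 0.1252
θ = atan2(y, x) = 44.67°, so the bearing is 44.7°.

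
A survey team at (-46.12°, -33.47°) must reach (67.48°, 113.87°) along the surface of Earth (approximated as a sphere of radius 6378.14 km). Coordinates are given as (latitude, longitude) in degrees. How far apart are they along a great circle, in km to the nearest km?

With latitudes φ₁ = -46.120°, φ₂ = 67.480° and longitude difference Δλ = 147.340°:
Haversine: a = sin²(Δφ/2) + cos φ₁ cos φ₂ sin²(Δλ/2) = 0.7002 + (0.6932)(0.3830)(0.9209) = 0.94467.
Central angle c = 2·arcsin(√a) = 2.66668 rad.
Distance = R·c = 6378.14 × 2.6667 ≈ 17008 km.

17008 km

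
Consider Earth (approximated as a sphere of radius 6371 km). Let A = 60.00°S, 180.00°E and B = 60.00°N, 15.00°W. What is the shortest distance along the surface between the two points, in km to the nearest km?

19183 km

With latitudes φ₁ = -60.000°, φ₂ = 60.000° and longitude difference Δλ = 165.000°:
cos c = sin φ₁ sin φ₂ + cos φ₁ cos φ₂ cos Δλ = (-0.8660)(0.8660) + (0.5000)(0.5000)(-0.9659) = -0.99148,
so c = arccos(-0.99148) = 3.01097 rad.
Distance = R·c = 6371 × 3.0110 ≈ 19183 km.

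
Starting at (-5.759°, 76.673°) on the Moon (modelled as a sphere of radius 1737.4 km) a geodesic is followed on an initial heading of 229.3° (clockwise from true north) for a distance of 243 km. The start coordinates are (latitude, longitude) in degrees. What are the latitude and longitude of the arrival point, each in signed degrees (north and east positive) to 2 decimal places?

-10.94°, 70.49°

Angular distance δ = d/R = 243/1737.4 = 0.13986 rad; initial bearing θ = 4.0020 rad.
sin φ₂ = sin φ₁ cos δ + cos φ₁ sin δ cos θ = (-0.1003)(0.9902) + (0.9950)(0.1394)(-0.6521) = -0.1898, so φ₂ = -10.94°.
Δλ = atan2(sin θ sin δ cos φ₁, cos δ − sin φ₁ sin φ₂) = atan2(-0.1052, 0.9712) = -6.180°.
λ₂ = 76.673° − 6.180° = 70.49°.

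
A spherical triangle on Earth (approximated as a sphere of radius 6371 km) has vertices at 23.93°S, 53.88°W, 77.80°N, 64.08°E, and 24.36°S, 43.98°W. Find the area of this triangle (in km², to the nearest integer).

10583431 km²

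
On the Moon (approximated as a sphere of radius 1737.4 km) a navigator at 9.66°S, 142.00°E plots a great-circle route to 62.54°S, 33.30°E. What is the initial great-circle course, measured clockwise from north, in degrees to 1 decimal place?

205.9°

Δλ = -108.700° = -1.8972 rad.
y = sin Δλ · cos φ₂ = (-0.9472)(0.4611) = -0.4368
x = cos φ₁ sin φ₂ − sin φ₁ cos φ₂ cos Δλ = (0.9858)(-0.8873) − (-0.1678)(0.4611)(-0.3206) = -0.8996
θ = atan2(y, x) = -154.10°; adding 360° gives 205.9°.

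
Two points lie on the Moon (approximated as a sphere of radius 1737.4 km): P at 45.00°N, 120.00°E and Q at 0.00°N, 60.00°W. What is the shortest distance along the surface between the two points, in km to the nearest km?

4094 km

In radians: φ₁ = 0.7854, φ₂ = 0.0000, Δλ = -180.000° = -3.1416 rad.
cos c = sin φ₁ sin φ₂ + cos φ₁ cos φ₂ cos Δλ = (0.7071)(0.0000) + (0.7071)(1.0000)(-1.0000) = -0.70711,
so c = arccos(-0.70711) = 2.35619 rad.
Distance = R·c = 1737.4 × 2.3562 ≈ 4094 km.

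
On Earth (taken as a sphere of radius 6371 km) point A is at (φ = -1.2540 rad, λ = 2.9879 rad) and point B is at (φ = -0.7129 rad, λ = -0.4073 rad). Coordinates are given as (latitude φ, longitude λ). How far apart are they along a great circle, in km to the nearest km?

7432 km

Let φ₁ = -1.2540 rad, φ₂ = -0.7129 rad, and Δλ = 2.8880 rad.
cos c = sin φ₁ sin φ₂ + cos φ₁ cos φ₂ cos Δλ = (-0.9502)(-0.6540) + (0.3115)(0.7565)(-0.9680) = 0.39336,
so c = arccos(0.39336) = 1.16651 rad.
Distance = R·c = 6371 × 1.1665 ≈ 7432 km.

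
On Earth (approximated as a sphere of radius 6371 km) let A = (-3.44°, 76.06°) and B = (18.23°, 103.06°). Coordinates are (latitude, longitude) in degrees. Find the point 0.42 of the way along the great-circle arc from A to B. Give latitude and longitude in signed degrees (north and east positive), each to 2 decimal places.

5.85°, 87.09°

The central angle between A and B is δ = 0.5988 rad.
With f = 0.42, the slerp weights are sin((1−f)δ)/sin δ = 0.6039 and sin(fδ)/sin δ = 0.4415.
Weighted sum of the unit vectors: (0.6039)·(0.2405,0.9688,-0.0600) + (0.4415)·(-0.2146,0.9252,0.3128) = (0.0505, 0.9935, 0.1019).
Converting back: φ = atan2(z, √(x²+y²)) = 5.85°, λ = atan2(y, x) = 87.09°.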